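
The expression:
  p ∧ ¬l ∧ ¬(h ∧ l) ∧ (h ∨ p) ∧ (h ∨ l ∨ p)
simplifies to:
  p ∧ ¬l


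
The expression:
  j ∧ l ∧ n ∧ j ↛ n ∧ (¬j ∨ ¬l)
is never true.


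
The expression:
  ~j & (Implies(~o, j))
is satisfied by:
  {o: True, j: False}


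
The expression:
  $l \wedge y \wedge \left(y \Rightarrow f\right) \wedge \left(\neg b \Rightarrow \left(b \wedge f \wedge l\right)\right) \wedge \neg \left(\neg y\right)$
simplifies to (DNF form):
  $b \wedge f \wedge l \wedge y$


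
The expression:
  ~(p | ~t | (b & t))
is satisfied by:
  {t: True, b: False, p: False}


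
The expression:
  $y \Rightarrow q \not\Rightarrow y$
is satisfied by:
  {y: False}


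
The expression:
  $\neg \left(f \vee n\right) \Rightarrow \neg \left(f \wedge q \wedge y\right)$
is always true.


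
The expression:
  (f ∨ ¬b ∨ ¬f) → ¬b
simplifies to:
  ¬b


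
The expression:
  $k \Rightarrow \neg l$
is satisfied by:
  {l: False, k: False}
  {k: True, l: False}
  {l: True, k: False}


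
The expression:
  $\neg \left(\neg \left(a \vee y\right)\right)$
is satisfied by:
  {a: True, y: True}
  {a: True, y: False}
  {y: True, a: False}


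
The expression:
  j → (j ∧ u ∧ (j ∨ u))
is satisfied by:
  {u: True, j: False}
  {j: False, u: False}
  {j: True, u: True}


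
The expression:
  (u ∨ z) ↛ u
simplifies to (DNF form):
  z ∧ ¬u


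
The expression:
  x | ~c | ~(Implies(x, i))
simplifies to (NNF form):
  x | ~c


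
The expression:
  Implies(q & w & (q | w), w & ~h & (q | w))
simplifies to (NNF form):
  ~h | ~q | ~w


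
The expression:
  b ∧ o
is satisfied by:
  {b: True, o: True}


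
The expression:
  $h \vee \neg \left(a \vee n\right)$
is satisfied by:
  {h: True, n: False, a: False}
  {a: True, h: True, n: False}
  {h: True, n: True, a: False}
  {a: True, h: True, n: True}
  {a: False, n: False, h: False}


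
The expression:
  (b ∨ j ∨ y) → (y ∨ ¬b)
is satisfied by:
  {y: True, b: False}
  {b: False, y: False}
  {b: True, y: True}


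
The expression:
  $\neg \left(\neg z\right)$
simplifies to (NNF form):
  $z$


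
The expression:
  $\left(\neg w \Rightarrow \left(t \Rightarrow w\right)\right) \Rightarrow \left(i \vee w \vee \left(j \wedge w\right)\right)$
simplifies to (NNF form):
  $i \vee t \vee w$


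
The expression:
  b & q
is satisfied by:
  {b: True, q: True}


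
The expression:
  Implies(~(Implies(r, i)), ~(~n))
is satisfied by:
  {i: True, n: True, r: False}
  {i: True, n: False, r: False}
  {n: True, i: False, r: False}
  {i: False, n: False, r: False}
  {i: True, r: True, n: True}
  {i: True, r: True, n: False}
  {r: True, n: True, i: False}


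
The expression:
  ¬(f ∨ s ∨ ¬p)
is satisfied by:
  {p: True, f: False, s: False}


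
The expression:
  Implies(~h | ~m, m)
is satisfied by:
  {m: True}


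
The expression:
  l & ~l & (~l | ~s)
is never true.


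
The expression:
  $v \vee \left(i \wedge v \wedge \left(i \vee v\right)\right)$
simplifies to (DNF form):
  $v$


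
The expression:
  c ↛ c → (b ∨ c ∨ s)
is always true.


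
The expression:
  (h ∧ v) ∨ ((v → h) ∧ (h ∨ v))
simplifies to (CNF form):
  h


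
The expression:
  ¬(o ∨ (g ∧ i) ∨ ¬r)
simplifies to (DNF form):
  (r ∧ ¬g ∧ ¬o) ∨ (r ∧ ¬i ∧ ¬o)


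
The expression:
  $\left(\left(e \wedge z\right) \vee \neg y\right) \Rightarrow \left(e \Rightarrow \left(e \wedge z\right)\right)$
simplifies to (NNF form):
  $y \vee z \vee \neg e$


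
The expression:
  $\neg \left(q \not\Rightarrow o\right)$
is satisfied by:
  {o: True, q: False}
  {q: False, o: False}
  {q: True, o: True}


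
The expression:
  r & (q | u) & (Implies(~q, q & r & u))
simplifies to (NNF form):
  q & r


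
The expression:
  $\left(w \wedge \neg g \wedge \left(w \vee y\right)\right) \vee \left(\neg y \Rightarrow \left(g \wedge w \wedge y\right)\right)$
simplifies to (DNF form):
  $y \vee \left(w \wedge \neg g\right)$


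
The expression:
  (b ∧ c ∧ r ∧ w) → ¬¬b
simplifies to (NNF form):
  True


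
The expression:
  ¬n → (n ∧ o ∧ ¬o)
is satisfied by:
  {n: True}


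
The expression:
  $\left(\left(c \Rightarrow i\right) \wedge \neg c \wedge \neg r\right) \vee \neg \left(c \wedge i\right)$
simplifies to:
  $\neg c \vee \neg i$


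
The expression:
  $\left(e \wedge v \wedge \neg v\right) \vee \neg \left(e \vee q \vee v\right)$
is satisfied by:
  {q: False, v: False, e: False}


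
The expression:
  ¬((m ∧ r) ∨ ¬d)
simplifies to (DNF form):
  (d ∧ ¬m) ∨ (d ∧ ¬r)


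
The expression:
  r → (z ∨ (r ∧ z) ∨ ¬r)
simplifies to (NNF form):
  z ∨ ¬r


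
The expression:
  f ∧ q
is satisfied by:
  {f: True, q: True}


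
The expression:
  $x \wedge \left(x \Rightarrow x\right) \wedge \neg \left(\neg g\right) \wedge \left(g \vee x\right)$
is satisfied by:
  {x: True, g: True}


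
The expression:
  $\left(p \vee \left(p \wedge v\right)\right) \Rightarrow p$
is always true.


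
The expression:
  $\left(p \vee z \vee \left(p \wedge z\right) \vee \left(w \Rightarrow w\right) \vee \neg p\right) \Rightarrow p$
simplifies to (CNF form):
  $p$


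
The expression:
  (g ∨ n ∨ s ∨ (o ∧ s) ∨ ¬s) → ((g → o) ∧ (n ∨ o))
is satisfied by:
  {o: True, n: True, g: False}
  {o: True, n: False, g: False}
  {o: True, g: True, n: True}
  {o: True, g: True, n: False}
  {n: True, g: False, o: False}


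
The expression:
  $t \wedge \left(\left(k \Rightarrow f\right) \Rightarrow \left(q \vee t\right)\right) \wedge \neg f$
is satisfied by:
  {t: True, f: False}


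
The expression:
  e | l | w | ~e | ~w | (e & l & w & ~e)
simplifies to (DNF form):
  True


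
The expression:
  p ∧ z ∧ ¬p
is never true.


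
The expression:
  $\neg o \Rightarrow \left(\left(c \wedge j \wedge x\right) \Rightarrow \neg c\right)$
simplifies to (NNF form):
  $o \vee \neg c \vee \neg j \vee \neg x$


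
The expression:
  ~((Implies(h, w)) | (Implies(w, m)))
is never true.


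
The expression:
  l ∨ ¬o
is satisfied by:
  {l: True, o: False}
  {o: False, l: False}
  {o: True, l: True}


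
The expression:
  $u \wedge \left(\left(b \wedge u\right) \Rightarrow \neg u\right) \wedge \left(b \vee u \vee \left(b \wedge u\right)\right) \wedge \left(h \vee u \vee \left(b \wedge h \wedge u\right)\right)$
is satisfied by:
  {u: True, b: False}


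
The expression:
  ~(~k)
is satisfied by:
  {k: True}


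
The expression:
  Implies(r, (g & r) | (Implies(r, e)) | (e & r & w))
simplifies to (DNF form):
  e | g | ~r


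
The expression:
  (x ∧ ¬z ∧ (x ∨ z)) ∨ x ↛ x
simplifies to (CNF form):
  x ∧ ¬z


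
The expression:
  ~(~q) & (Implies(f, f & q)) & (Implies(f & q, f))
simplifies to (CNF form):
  q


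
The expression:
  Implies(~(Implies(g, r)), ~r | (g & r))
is always true.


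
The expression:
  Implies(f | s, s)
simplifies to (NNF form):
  s | ~f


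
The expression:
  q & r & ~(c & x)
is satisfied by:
  {r: True, q: True, c: False, x: False}
  {r: True, x: True, q: True, c: False}
  {r: True, c: True, q: True, x: False}


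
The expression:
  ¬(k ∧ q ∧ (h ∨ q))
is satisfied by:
  {k: False, q: False}
  {q: True, k: False}
  {k: True, q: False}


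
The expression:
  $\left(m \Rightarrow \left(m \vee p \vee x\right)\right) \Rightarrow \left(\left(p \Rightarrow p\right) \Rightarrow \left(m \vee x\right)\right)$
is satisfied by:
  {x: True, m: True}
  {x: True, m: False}
  {m: True, x: False}


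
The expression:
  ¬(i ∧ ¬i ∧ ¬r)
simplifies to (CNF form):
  True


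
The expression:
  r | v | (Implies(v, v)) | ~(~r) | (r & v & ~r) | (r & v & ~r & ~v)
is always true.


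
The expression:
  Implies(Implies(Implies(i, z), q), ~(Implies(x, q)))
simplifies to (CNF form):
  ~q & (x | z | ~i)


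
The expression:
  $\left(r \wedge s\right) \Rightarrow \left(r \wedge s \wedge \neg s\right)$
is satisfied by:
  {s: False, r: False}
  {r: True, s: False}
  {s: True, r: False}


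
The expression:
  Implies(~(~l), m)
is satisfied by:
  {m: True, l: False}
  {l: False, m: False}
  {l: True, m: True}


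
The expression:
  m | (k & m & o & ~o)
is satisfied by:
  {m: True}


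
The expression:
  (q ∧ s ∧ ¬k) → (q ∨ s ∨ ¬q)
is always true.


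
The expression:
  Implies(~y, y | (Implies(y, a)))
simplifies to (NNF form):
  True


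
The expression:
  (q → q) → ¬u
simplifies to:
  ¬u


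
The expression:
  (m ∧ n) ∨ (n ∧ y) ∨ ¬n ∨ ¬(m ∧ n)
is always true.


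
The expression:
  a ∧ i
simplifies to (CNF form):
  a ∧ i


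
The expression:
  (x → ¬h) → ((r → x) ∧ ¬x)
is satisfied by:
  {h: True, x: False, r: False}
  {x: False, r: False, h: False}
  {h: True, x: True, r: False}
  {r: True, h: True, x: True}


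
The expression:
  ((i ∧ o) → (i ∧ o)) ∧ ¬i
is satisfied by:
  {i: False}


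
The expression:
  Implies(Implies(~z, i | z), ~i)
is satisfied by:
  {i: False}


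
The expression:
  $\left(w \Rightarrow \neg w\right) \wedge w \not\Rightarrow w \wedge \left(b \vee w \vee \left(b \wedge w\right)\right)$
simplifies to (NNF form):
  $\text{False}$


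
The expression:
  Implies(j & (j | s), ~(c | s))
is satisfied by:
  {s: False, j: False, c: False}
  {c: True, s: False, j: False}
  {s: True, c: False, j: False}
  {c: True, s: True, j: False}
  {j: True, c: False, s: False}


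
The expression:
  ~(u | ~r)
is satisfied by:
  {r: True, u: False}


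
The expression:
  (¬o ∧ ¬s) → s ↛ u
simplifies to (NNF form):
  o ∨ s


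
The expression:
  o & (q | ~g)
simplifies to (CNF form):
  o & (q | ~g)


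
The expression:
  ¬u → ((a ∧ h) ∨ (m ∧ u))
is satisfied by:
  {a: True, u: True, h: True}
  {a: True, u: True, h: False}
  {u: True, h: True, a: False}
  {u: True, h: False, a: False}
  {a: True, h: True, u: False}


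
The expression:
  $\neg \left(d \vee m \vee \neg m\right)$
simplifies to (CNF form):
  $\text{False}$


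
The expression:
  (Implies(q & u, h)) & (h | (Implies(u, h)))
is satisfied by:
  {h: True, u: False}
  {u: False, h: False}
  {u: True, h: True}


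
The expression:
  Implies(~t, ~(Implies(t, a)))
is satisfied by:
  {t: True}


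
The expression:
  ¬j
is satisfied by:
  {j: False}


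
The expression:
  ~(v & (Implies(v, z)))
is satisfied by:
  {v: False, z: False}
  {z: True, v: False}
  {v: True, z: False}


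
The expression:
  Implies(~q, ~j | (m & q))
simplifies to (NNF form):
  q | ~j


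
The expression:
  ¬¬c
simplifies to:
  c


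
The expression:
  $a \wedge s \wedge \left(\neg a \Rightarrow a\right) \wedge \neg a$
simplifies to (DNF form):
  $\text{False}$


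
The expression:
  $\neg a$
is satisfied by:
  {a: False}


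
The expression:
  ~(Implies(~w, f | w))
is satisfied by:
  {w: False, f: False}


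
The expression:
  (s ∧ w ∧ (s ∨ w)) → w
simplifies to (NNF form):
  True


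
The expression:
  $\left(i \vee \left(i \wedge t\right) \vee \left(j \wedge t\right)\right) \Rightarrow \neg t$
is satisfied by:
  {j: False, t: False, i: False}
  {i: True, j: False, t: False}
  {j: True, i: False, t: False}
  {i: True, j: True, t: False}
  {t: True, i: False, j: False}


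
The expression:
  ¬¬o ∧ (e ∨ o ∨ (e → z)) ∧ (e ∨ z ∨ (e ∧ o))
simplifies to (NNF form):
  o ∧ (e ∨ z)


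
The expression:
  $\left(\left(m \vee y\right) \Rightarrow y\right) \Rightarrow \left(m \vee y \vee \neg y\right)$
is always true.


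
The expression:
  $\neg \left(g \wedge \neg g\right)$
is always true.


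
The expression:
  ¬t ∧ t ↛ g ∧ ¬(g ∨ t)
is never true.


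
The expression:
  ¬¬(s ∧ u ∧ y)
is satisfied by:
  {u: True, s: True, y: True}


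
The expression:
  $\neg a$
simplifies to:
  $\neg a$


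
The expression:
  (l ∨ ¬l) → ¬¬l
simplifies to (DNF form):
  l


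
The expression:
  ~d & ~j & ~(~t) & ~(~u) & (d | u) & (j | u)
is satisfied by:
  {t: True, u: True, d: False, j: False}


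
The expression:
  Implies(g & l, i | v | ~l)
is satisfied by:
  {i: True, v: True, l: False, g: False}
  {i: True, l: False, v: False, g: False}
  {v: True, i: False, l: False, g: False}
  {i: False, l: False, v: False, g: False}
  {g: True, i: True, v: True, l: False}
  {g: True, i: True, l: False, v: False}
  {g: True, v: True, i: False, l: False}
  {g: True, i: False, l: False, v: False}
  {i: True, l: True, v: True, g: False}
  {i: True, l: True, g: False, v: False}
  {l: True, v: True, g: False, i: False}
  {l: True, g: False, v: False, i: False}
  {i: True, l: True, g: True, v: True}
  {i: True, l: True, g: True, v: False}
  {l: True, g: True, v: True, i: False}


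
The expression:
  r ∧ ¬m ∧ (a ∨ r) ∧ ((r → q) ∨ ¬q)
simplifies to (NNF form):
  r ∧ ¬m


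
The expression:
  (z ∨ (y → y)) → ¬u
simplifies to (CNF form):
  ¬u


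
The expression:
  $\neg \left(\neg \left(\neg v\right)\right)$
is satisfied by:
  {v: False}


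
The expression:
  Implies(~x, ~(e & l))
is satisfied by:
  {x: True, l: False, e: False}
  {l: False, e: False, x: False}
  {x: True, e: True, l: False}
  {e: True, l: False, x: False}
  {x: True, l: True, e: False}
  {l: True, x: False, e: False}
  {x: True, e: True, l: True}


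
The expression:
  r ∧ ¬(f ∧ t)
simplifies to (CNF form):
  r ∧ (¬f ∨ ¬t)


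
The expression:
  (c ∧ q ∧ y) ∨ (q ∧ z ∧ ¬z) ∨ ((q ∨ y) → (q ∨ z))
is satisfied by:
  {q: True, z: True, y: False}
  {q: True, z: False, y: False}
  {z: True, q: False, y: False}
  {q: False, z: False, y: False}
  {y: True, q: True, z: True}
  {y: True, q: True, z: False}
  {y: True, z: True, q: False}


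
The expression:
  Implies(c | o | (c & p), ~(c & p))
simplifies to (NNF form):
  ~c | ~p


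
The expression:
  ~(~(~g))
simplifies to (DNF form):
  ~g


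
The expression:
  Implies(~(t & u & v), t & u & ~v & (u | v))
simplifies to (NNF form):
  t & u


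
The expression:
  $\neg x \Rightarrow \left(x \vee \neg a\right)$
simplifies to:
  $x \vee \neg a$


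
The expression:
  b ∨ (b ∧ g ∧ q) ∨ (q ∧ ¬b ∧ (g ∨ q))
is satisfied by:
  {b: True, q: True}
  {b: True, q: False}
  {q: True, b: False}


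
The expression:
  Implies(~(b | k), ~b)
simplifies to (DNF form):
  True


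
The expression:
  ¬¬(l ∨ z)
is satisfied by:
  {z: True, l: True}
  {z: True, l: False}
  {l: True, z: False}


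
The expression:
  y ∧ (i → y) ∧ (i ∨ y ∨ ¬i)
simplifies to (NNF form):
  y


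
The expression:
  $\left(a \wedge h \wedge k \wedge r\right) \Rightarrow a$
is always true.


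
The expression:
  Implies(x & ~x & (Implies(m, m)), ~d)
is always true.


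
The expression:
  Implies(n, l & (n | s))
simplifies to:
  l | ~n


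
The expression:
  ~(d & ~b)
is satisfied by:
  {b: True, d: False}
  {d: False, b: False}
  {d: True, b: True}


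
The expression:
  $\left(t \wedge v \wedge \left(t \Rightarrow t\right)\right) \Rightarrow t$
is always true.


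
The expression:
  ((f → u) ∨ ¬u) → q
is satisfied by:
  {q: True}


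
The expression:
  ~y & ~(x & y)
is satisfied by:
  {y: False}


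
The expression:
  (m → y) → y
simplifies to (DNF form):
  m ∨ y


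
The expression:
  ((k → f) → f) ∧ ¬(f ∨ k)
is never true.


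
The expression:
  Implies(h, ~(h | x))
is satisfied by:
  {h: False}


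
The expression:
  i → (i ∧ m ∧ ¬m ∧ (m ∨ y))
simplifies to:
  ¬i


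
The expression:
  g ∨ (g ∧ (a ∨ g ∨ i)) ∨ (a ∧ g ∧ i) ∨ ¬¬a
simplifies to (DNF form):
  a ∨ g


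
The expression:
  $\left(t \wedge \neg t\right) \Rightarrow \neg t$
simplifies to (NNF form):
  $\text{True}$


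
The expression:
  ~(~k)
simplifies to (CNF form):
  k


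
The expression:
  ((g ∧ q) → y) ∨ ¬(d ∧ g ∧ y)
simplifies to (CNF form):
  True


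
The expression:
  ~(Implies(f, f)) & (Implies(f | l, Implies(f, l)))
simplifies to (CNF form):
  False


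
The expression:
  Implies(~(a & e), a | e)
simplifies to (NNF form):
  a | e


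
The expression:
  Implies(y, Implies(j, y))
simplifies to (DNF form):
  True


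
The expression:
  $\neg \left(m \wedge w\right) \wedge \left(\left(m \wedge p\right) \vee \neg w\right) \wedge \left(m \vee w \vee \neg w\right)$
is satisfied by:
  {w: False}


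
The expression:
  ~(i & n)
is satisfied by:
  {n: False, i: False}
  {i: True, n: False}
  {n: True, i: False}


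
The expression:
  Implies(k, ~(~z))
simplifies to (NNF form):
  z | ~k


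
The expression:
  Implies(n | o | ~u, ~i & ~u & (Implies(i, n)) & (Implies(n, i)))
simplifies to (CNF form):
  ~n & (u | ~i) & (~o | ~u)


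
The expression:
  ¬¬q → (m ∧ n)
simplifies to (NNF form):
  (m ∧ n) ∨ ¬q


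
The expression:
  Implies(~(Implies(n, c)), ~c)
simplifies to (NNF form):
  True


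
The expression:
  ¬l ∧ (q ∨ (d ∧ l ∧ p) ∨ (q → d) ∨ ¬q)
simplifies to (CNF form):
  ¬l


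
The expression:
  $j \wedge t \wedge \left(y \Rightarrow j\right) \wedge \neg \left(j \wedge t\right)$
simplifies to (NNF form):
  $\text{False}$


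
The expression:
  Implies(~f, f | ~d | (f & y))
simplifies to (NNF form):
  f | ~d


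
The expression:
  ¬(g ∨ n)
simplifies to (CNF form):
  ¬g ∧ ¬n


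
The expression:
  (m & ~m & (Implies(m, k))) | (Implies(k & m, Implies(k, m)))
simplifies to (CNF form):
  True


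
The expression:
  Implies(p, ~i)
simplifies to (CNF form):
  ~i | ~p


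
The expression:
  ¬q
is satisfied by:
  {q: False}


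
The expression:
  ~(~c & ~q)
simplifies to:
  c | q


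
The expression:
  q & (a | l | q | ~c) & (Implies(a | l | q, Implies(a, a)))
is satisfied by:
  {q: True}


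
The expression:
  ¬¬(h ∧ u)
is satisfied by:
  {h: True, u: True}


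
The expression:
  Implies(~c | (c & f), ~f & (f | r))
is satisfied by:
  {r: True, c: True, f: False}
  {r: True, c: False, f: False}
  {c: True, r: False, f: False}


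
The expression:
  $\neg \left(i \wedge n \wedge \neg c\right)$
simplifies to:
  $c \vee \neg i \vee \neg n$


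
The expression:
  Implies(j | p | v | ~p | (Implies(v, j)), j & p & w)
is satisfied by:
  {p: True, j: True, w: True}


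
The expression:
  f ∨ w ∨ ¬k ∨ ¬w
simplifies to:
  True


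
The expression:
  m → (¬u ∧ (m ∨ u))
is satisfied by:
  {u: False, m: False}
  {m: True, u: False}
  {u: True, m: False}


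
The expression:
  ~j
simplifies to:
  ~j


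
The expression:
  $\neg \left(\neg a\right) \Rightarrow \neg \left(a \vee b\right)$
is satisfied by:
  {a: False}


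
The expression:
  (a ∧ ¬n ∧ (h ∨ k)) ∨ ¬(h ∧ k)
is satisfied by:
  {a: True, n: False, h: False, k: False}
  {a: False, n: False, h: False, k: False}
  {a: True, n: True, h: False, k: False}
  {n: True, a: False, h: False, k: False}
  {a: True, k: True, n: False, h: False}
  {k: True, a: False, n: False, h: False}
  {a: True, k: True, n: True, h: False}
  {k: True, n: True, a: False, h: False}
  {h: True, a: True, k: False, n: False}
  {h: True, k: False, n: False, a: False}
  {a: True, h: True, n: True, k: False}
  {h: True, n: True, k: False, a: False}
  {a: True, h: True, k: True, n: False}


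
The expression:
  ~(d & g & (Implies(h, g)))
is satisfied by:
  {g: False, d: False}
  {d: True, g: False}
  {g: True, d: False}


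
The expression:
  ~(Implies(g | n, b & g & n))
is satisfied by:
  {n: True, b: False, g: False}
  {n: True, g: True, b: False}
  {n: True, b: True, g: False}
  {g: True, b: False, n: False}
  {g: True, b: True, n: False}


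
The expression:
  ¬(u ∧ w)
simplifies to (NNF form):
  ¬u ∨ ¬w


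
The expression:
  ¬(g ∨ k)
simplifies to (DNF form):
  ¬g ∧ ¬k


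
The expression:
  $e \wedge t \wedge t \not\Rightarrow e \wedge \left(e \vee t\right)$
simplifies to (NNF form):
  $\text{False}$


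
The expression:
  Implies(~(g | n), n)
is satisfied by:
  {n: True, g: True}
  {n: True, g: False}
  {g: True, n: False}


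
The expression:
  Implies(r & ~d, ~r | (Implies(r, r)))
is always true.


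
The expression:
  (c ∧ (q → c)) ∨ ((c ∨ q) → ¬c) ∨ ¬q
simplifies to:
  True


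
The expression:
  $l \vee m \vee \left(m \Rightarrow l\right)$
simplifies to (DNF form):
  $\text{True}$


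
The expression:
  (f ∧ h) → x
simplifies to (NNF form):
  x ∨ ¬f ∨ ¬h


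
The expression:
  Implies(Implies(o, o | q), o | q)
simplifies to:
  o | q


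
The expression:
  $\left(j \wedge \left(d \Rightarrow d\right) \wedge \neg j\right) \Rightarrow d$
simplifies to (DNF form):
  $\text{True}$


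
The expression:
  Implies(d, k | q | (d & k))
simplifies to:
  k | q | ~d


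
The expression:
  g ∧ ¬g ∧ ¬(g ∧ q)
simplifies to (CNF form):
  False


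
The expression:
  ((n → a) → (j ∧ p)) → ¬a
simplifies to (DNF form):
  ¬a ∨ ¬j ∨ ¬p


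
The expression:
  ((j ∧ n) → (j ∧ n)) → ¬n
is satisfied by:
  {n: False}


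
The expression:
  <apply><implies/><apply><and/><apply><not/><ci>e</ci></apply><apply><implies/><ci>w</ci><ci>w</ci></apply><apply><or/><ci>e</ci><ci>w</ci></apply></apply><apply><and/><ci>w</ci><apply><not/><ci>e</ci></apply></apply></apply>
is always true.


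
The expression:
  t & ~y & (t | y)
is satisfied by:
  {t: True, y: False}


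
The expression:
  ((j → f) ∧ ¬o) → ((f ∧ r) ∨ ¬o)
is always true.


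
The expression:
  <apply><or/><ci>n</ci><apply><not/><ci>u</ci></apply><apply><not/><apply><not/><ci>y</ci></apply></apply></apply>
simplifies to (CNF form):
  <apply><or/><ci>n</ci><ci>y</ci><apply><not/><ci>u</ci></apply></apply>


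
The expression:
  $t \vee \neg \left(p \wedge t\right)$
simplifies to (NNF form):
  $\text{True}$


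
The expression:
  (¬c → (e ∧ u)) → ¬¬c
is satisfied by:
  {c: True, u: False, e: False}
  {u: False, e: False, c: False}
  {c: True, e: True, u: False}
  {e: True, u: False, c: False}
  {c: True, u: True, e: False}
  {u: True, c: False, e: False}
  {c: True, e: True, u: True}


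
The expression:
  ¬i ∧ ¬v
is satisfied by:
  {v: False, i: False}


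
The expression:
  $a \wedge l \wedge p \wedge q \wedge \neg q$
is never true.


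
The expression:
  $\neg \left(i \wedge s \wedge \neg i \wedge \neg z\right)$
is always true.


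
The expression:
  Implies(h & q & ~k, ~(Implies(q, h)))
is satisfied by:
  {k: True, h: False, q: False}
  {h: False, q: False, k: False}
  {k: True, q: True, h: False}
  {q: True, h: False, k: False}
  {k: True, h: True, q: False}
  {h: True, k: False, q: False}
  {k: True, q: True, h: True}


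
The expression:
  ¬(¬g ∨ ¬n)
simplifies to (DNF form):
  g ∧ n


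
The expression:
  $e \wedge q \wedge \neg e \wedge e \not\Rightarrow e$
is never true.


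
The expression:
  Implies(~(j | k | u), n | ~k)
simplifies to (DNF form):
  True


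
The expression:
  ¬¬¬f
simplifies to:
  ¬f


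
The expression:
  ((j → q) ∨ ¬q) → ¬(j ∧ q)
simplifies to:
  ¬j ∨ ¬q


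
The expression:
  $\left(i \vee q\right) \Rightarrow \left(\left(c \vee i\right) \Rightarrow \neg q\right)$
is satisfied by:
  {i: False, q: False, c: False}
  {c: True, i: False, q: False}
  {i: True, c: False, q: False}
  {c: True, i: True, q: False}
  {q: True, c: False, i: False}


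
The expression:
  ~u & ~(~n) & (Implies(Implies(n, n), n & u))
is never true.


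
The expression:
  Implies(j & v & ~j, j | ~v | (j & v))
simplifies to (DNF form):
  True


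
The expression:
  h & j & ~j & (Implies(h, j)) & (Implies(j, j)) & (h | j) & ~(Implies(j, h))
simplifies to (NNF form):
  False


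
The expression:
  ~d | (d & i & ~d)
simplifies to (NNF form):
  ~d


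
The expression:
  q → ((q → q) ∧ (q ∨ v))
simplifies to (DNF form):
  True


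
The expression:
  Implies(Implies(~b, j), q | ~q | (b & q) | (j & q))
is always true.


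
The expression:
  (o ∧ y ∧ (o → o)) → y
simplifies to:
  True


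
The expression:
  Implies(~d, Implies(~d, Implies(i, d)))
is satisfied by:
  {d: True, i: False}
  {i: False, d: False}
  {i: True, d: True}


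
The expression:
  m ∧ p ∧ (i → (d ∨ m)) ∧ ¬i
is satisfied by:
  {m: True, p: True, i: False}


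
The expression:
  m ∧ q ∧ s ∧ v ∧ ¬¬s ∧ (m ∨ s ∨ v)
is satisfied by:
  {m: True, s: True, q: True, v: True}


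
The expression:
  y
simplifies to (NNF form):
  y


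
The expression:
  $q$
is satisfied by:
  {q: True}


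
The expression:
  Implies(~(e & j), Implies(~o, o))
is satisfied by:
  {o: True, j: True, e: True}
  {o: True, j: True, e: False}
  {o: True, e: True, j: False}
  {o: True, e: False, j: False}
  {j: True, e: True, o: False}


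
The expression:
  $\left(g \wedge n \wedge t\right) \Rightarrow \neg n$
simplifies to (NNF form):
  $\neg g \vee \neg n \vee \neg t$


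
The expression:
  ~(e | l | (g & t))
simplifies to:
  ~e & ~l & (~g | ~t)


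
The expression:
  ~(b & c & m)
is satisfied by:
  {m: False, b: False, c: False}
  {c: True, m: False, b: False}
  {b: True, m: False, c: False}
  {c: True, b: True, m: False}
  {m: True, c: False, b: False}
  {c: True, m: True, b: False}
  {b: True, m: True, c: False}


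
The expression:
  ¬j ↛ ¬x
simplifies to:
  x ∧ ¬j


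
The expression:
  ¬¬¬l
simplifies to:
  ¬l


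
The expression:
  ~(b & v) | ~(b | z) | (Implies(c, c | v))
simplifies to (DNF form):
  True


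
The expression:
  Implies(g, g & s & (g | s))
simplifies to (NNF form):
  s | ~g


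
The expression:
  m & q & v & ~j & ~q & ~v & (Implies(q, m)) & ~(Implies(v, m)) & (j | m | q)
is never true.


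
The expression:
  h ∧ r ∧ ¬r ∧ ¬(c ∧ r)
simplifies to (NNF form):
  False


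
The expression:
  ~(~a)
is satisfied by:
  {a: True}


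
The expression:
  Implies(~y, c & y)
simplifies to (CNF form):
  y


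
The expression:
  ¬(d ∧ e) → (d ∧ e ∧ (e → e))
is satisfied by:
  {e: True, d: True}


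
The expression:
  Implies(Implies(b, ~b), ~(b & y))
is always true.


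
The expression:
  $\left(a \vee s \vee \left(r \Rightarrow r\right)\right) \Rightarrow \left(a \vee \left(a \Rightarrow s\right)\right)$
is always true.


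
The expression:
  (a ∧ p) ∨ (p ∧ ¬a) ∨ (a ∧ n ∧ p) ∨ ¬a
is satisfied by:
  {p: True, a: False}
  {a: False, p: False}
  {a: True, p: True}


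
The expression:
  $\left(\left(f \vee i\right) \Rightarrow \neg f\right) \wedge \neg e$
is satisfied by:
  {e: False, f: False}


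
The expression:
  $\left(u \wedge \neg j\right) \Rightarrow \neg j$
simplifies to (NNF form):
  $\text{True}$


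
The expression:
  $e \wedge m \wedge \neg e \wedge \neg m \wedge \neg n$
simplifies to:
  $\text{False}$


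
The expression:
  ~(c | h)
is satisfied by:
  {h: False, c: False}


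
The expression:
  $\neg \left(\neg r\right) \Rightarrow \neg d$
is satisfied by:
  {d: False, r: False}
  {r: True, d: False}
  {d: True, r: False}


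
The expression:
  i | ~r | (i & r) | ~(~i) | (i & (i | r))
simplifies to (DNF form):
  i | ~r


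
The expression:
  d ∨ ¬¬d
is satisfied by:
  {d: True}


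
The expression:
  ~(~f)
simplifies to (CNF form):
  f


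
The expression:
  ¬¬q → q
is always true.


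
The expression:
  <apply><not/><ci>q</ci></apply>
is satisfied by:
  {q: False}


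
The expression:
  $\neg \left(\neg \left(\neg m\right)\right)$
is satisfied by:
  {m: False}


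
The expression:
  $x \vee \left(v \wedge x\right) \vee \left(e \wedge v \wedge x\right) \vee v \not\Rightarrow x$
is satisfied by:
  {x: True, v: True}
  {x: True, v: False}
  {v: True, x: False}


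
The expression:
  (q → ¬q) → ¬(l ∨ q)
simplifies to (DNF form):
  q ∨ ¬l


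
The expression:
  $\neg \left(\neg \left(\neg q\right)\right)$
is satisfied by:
  {q: False}


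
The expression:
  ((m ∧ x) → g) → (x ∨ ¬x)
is always true.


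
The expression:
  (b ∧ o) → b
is always true.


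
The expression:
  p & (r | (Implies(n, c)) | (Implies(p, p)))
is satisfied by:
  {p: True}


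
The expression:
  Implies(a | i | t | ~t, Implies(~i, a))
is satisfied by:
  {i: True, a: True}
  {i: True, a: False}
  {a: True, i: False}


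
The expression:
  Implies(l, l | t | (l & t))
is always true.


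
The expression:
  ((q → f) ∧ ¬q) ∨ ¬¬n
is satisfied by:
  {n: True, q: False}
  {q: False, n: False}
  {q: True, n: True}


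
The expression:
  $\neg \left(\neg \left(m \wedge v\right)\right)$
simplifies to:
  $m \wedge v$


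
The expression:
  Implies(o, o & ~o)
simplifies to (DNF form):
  ~o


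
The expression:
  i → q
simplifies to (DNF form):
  q ∨ ¬i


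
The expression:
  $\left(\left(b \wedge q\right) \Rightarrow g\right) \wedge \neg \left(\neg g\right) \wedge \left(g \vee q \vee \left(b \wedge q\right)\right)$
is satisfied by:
  {g: True}


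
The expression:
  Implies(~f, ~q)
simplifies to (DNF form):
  f | ~q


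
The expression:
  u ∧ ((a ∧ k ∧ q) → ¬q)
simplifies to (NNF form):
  u ∧ (¬a ∨ ¬k ∨ ¬q)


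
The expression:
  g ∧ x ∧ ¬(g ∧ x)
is never true.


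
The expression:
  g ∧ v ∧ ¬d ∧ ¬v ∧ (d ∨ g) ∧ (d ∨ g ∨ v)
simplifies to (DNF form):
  False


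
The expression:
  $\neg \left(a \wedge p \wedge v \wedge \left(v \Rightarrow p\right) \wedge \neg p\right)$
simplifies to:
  $\text{True}$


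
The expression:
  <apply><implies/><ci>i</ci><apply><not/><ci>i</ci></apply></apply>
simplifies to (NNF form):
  <apply><not/><ci>i</ci></apply>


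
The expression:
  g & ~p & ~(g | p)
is never true.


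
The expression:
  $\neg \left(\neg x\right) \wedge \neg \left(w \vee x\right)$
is never true.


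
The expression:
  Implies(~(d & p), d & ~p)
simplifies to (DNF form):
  d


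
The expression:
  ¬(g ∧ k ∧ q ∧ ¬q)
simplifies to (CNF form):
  True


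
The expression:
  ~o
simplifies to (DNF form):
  ~o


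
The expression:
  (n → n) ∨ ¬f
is always true.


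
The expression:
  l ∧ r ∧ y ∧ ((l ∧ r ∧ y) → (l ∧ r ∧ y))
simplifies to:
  l ∧ r ∧ y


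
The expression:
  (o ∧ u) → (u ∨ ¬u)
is always true.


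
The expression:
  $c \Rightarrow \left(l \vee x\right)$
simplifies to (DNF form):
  $l \vee x \vee \neg c$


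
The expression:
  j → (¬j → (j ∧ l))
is always true.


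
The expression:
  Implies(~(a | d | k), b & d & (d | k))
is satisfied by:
  {a: True, d: True, k: True}
  {a: True, d: True, k: False}
  {a: True, k: True, d: False}
  {a: True, k: False, d: False}
  {d: True, k: True, a: False}
  {d: True, k: False, a: False}
  {k: True, d: False, a: False}


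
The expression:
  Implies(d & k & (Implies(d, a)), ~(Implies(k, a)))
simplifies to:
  ~a | ~d | ~k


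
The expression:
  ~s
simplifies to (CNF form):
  ~s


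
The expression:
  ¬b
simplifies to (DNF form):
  ¬b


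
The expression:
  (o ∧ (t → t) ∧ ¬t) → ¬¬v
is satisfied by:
  {t: True, v: True, o: False}
  {t: True, o: False, v: False}
  {v: True, o: False, t: False}
  {v: False, o: False, t: False}
  {t: True, v: True, o: True}
  {t: True, o: True, v: False}
  {v: True, o: True, t: False}


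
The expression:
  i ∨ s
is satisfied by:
  {i: True, s: True}
  {i: True, s: False}
  {s: True, i: False}


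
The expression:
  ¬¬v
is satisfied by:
  {v: True}


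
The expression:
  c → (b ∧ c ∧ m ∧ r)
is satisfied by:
  {b: True, m: True, r: True, c: False}
  {b: True, m: True, r: False, c: False}
  {b: True, r: True, m: False, c: False}
  {b: True, r: False, m: False, c: False}
  {m: True, r: True, b: False, c: False}
  {m: True, b: False, r: False, c: False}
  {m: False, r: True, b: False, c: False}
  {m: False, b: False, r: False, c: False}
  {b: True, c: True, m: True, r: True}


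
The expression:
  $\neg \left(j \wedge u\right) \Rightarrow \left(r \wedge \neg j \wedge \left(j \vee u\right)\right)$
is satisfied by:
  {r: True, j: True, u: True}
  {r: True, u: True, j: False}
  {j: True, u: True, r: False}


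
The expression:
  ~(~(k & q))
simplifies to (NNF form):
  k & q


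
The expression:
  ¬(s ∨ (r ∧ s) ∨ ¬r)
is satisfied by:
  {r: True, s: False}


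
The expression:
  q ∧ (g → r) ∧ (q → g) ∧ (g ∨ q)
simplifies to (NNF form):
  g ∧ q ∧ r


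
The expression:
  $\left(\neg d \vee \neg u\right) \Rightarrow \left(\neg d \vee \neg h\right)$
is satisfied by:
  {u: True, h: False, d: False}
  {h: False, d: False, u: False}
  {d: True, u: True, h: False}
  {d: True, h: False, u: False}
  {u: True, h: True, d: False}
  {h: True, u: False, d: False}
  {d: True, h: True, u: True}


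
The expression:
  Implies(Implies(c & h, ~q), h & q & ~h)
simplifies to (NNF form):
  c & h & q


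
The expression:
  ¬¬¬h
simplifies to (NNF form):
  ¬h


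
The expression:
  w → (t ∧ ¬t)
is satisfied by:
  {w: False}


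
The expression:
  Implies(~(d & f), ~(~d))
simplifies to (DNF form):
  d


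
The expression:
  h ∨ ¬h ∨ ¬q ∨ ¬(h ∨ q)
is always true.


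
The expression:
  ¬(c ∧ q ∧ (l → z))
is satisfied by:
  {l: True, c: False, q: False, z: False}
  {l: False, c: False, q: False, z: False}
  {z: True, l: True, c: False, q: False}
  {z: True, l: False, c: False, q: False}
  {q: True, l: True, c: False, z: False}
  {q: True, l: False, c: False, z: False}
  {q: True, z: True, l: True, c: False}
  {q: True, z: True, l: False, c: False}
  {c: True, l: True, z: False, q: False}
  {c: True, l: False, z: False, q: False}
  {z: True, c: True, l: True, q: False}
  {z: True, c: True, l: False, q: False}
  {q: True, c: True, l: True, z: False}


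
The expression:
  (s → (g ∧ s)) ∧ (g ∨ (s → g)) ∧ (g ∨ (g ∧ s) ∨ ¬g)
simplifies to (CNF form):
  g ∨ ¬s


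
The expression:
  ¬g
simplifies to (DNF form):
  ¬g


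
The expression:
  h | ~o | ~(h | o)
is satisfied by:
  {h: True, o: False}
  {o: False, h: False}
  {o: True, h: True}


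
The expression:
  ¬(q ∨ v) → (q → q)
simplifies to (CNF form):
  True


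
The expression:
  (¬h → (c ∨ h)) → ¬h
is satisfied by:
  {h: False}


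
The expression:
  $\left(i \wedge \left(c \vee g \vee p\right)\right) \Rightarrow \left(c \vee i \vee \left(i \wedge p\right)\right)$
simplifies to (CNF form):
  $\text{True}$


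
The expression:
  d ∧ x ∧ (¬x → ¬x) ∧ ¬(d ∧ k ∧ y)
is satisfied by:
  {d: True, x: True, k: False, y: False}
  {y: True, d: True, x: True, k: False}
  {k: True, d: True, x: True, y: False}


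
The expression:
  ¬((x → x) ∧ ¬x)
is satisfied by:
  {x: True}


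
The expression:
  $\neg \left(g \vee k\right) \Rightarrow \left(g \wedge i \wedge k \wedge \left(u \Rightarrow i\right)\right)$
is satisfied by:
  {k: True, g: True}
  {k: True, g: False}
  {g: True, k: False}


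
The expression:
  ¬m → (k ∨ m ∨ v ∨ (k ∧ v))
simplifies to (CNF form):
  k ∨ m ∨ v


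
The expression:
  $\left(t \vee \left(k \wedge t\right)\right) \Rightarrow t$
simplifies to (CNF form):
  $\text{True}$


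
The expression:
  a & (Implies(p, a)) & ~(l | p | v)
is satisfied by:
  {a: True, v: False, p: False, l: False}


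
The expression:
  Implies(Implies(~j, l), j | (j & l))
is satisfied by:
  {j: True, l: False}
  {l: False, j: False}
  {l: True, j: True}


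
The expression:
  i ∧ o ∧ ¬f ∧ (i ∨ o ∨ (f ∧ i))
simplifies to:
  i ∧ o ∧ ¬f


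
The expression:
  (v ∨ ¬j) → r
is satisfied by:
  {r: True, j: True, v: False}
  {r: True, j: False, v: False}
  {r: True, v: True, j: True}
  {r: True, v: True, j: False}
  {j: True, v: False, r: False}


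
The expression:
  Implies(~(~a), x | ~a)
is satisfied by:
  {x: True, a: False}
  {a: False, x: False}
  {a: True, x: True}


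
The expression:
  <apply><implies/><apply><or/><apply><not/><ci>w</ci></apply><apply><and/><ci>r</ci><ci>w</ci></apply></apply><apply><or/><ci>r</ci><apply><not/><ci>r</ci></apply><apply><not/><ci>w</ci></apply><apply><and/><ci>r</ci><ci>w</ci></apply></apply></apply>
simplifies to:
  <true/>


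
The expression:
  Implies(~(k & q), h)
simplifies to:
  h | (k & q)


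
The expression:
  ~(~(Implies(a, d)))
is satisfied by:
  {d: True, a: False}
  {a: False, d: False}
  {a: True, d: True}


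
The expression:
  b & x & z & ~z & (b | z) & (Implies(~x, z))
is never true.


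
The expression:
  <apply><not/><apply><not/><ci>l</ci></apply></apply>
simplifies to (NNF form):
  <ci>l</ci>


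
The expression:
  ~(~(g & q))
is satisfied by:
  {g: True, q: True}


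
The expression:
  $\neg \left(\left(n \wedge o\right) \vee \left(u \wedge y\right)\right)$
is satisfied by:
  {u: False, o: False, y: False, n: False}
  {n: True, u: False, o: False, y: False}
  {y: True, u: False, o: False, n: False}
  {n: True, y: True, u: False, o: False}
  {o: True, y: False, u: False, n: False}
  {y: True, o: True, u: False, n: False}
  {u: True, y: False, o: False, n: False}
  {n: True, u: True, y: False, o: False}
  {o: True, u: True, y: False, n: False}


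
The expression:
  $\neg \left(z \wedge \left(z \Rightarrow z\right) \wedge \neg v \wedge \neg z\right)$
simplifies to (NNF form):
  $\text{True}$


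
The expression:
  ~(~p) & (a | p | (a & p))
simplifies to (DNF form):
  p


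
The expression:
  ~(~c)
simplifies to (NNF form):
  c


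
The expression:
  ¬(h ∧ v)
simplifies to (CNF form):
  ¬h ∨ ¬v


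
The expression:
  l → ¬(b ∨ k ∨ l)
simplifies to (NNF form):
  ¬l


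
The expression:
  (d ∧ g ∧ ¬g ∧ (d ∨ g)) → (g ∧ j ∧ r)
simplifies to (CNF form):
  True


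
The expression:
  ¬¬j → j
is always true.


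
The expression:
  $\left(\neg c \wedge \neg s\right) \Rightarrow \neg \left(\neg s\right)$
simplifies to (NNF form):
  $c \vee s$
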